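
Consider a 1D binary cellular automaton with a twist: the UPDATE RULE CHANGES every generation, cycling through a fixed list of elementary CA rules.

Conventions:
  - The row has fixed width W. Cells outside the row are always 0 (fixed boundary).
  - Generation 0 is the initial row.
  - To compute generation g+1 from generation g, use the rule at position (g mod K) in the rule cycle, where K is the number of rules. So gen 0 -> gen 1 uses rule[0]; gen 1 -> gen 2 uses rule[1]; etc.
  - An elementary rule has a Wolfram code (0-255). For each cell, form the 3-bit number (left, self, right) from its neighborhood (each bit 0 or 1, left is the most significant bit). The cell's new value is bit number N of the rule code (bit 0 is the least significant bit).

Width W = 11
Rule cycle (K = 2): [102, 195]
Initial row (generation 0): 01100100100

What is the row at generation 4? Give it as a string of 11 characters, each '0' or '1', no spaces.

Gen 0: 01100100100
Gen 1 (rule 102): 10101101100
Gen 2 (rule 195): 00000100101
Gen 3 (rule 102): 00001101111
Gen 4 (rule 195): 11110100111

Answer: 11110100111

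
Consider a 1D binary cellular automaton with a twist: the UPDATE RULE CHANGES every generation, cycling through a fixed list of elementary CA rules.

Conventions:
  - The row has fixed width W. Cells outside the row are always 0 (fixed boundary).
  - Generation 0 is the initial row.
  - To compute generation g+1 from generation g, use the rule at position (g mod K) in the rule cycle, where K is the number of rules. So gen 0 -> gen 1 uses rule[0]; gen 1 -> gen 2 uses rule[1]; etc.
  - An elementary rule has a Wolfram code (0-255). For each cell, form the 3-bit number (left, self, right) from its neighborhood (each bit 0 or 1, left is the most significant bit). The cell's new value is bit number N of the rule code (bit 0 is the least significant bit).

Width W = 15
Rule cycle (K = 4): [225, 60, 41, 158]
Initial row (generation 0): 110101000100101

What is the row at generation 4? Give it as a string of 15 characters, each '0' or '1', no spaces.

Answer: 011011101110011

Derivation:
Gen 0: 110101000100101
Gen 1 (rule 225): 011010010000010
Gen 2 (rule 60): 010111011000011
Gen 3 (rule 41): 001100110011010
Gen 4 (rule 158): 011011101110011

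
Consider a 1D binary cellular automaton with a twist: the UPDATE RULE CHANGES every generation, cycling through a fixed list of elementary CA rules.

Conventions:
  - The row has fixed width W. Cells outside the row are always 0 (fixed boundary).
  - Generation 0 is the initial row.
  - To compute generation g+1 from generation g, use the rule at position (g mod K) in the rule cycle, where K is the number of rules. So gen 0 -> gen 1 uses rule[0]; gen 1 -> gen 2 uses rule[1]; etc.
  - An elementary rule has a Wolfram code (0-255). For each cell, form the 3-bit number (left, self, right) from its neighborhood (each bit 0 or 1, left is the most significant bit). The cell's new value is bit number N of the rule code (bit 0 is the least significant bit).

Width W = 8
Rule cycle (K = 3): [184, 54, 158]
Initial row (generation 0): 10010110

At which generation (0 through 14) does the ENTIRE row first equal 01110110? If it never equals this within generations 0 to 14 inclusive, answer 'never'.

Gen 0: 10010110
Gen 1 (rule 184): 01001101
Gen 2 (rule 54): 11110011
Gen 3 (rule 158): 11101110
Gen 4 (rule 184): 11011101
Gen 5 (rule 54): 00100011
Gen 6 (rule 158): 01110110
Gen 7 (rule 184): 01101101
Gen 8 (rule 54): 10010011
Gen 9 (rule 158): 11111110
Gen 10 (rule 184): 11111101
Gen 11 (rule 54): 00000011
Gen 12 (rule 158): 00000110
Gen 13 (rule 184): 00000101
Gen 14 (rule 54): 00001111

Answer: 6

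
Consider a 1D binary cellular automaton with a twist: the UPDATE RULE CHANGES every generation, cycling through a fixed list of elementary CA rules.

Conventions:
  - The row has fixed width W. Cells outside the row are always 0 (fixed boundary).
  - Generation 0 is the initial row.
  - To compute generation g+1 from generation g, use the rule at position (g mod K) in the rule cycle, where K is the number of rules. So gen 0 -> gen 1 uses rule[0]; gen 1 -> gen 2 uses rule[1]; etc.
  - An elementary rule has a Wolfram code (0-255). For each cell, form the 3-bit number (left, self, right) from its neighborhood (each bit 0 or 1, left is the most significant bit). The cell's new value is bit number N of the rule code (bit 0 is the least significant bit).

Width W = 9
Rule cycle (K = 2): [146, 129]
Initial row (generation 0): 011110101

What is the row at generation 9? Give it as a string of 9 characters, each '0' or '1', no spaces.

Answer: 010100000

Derivation:
Gen 0: 011110101
Gen 1 (rule 146): 101100000
Gen 2 (rule 129): 000001111
Gen 3 (rule 146): 000010110
Gen 4 (rule 129): 111000000
Gen 5 (rule 146): 010100000
Gen 6 (rule 129): 000001111
Gen 7 (rule 146): 000010110
Gen 8 (rule 129): 111000000
Gen 9 (rule 146): 010100000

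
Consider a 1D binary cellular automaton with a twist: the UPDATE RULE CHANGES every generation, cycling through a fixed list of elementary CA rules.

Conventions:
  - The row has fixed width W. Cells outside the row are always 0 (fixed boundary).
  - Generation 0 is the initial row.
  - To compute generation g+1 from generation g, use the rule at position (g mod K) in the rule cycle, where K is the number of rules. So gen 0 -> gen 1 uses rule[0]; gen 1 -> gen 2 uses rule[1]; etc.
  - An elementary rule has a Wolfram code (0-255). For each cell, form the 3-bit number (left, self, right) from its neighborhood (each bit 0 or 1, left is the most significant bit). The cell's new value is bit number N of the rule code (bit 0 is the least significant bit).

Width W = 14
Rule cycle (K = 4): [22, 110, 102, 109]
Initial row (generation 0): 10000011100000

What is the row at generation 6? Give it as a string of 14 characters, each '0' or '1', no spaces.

Gen 0: 10000011100000
Gen 1 (rule 22): 11000100010000
Gen 2 (rule 110): 11001100110000
Gen 3 (rule 102): 01010101010000
Gen 4 (rule 109): 01111111110111
Gen 5 (rule 22): 10000000000000
Gen 6 (rule 110): 10000000000000

Answer: 10000000000000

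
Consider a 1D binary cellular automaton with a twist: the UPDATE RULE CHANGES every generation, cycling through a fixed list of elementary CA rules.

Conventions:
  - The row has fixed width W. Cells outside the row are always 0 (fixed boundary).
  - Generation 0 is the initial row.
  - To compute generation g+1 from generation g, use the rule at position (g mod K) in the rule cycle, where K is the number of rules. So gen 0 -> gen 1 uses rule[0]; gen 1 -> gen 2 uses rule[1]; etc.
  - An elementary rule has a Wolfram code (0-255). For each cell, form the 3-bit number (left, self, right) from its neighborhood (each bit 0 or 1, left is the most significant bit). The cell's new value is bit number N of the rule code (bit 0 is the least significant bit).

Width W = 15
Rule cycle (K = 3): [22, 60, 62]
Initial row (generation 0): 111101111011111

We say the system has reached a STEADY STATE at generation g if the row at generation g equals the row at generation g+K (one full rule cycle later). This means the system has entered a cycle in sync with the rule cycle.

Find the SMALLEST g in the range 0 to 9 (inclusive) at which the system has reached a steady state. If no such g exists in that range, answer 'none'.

Answer: 1

Derivation:
Gen 0: 111101111011111
Gen 1 (rule 22): 000000000000000
Gen 2 (rule 60): 000000000000000
Gen 3 (rule 62): 000000000000000
Gen 4 (rule 22): 000000000000000
Gen 5 (rule 60): 000000000000000
Gen 6 (rule 62): 000000000000000
Gen 7 (rule 22): 000000000000000
Gen 8 (rule 60): 000000000000000
Gen 9 (rule 62): 000000000000000
Gen 10 (rule 22): 000000000000000
Gen 11 (rule 60): 000000000000000
Gen 12 (rule 62): 000000000000000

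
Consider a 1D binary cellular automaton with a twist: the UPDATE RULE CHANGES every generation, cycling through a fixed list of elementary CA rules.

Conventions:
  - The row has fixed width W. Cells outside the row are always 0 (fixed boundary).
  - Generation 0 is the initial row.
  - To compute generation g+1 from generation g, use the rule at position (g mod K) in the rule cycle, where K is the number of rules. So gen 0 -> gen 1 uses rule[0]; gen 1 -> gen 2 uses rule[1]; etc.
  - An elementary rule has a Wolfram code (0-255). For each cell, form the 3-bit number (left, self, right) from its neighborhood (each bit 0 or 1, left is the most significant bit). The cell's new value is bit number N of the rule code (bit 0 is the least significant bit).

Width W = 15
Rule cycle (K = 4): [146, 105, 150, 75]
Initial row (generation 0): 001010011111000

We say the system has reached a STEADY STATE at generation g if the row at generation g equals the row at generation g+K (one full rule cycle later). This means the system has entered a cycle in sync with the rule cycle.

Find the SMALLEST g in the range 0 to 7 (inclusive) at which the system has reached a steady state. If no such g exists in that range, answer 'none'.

Gen 0: 001010011111000
Gen 1 (rule 146): 010001101110100
Gen 2 (rule 105): 000101111011001
Gen 3 (rule 150): 001100110000111
Gen 4 (rule 75): 111101110111101
Gen 5 (rule 146): 011000100011000
Gen 6 (rule 105): 011010001011011
Gen 7 (rule 150): 100011011000000
Gen 8 (rule 75): 001111011011111
Gen 9 (rule 146): 010110000001110
Gen 10 (rule 105): 001110111101010
Gen 11 (rule 150): 010100011001011

Answer: none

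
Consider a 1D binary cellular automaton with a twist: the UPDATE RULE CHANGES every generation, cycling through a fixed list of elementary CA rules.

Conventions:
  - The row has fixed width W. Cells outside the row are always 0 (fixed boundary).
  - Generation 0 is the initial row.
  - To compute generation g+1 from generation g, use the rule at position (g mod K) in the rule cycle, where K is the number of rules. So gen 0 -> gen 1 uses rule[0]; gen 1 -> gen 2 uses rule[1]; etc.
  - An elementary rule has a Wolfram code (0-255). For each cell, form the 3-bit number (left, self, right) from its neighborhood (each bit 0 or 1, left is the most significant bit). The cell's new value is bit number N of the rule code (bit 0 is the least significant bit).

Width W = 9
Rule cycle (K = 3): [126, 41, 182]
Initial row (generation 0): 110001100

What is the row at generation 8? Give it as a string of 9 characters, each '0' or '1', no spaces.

Answer: 100001100

Derivation:
Gen 0: 110001100
Gen 1 (rule 126): 111011110
Gen 2 (rule 41): 100110000
Gen 3 (rule 182): 111001000
Gen 4 (rule 126): 101111100
Gen 5 (rule 41): 011000001
Gen 6 (rule 182): 100100011
Gen 7 (rule 126): 111110111
Gen 8 (rule 41): 100001100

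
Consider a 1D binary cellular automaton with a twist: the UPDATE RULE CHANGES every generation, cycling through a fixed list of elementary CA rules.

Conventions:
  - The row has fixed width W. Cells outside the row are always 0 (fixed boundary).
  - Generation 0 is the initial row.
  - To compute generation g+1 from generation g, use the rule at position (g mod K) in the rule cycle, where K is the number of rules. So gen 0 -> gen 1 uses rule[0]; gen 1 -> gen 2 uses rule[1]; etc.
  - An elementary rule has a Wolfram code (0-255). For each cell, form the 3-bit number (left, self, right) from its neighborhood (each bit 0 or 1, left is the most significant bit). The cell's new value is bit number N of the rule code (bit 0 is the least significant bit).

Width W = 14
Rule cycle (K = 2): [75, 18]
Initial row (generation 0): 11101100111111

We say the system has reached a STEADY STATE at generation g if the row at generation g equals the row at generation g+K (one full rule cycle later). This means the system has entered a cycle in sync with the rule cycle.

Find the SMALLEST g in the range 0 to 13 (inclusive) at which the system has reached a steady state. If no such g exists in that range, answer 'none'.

Answer: 9

Derivation:
Gen 0: 11101100111111
Gen 1 (rule 75): 10101101100001
Gen 2 (rule 18): 00000000010010
Gen 3 (rule 75): 11111111100100
Gen 4 (rule 18): 00000000011010
Gen 5 (rule 75): 11111111111000
Gen 6 (rule 18): 00000000000100
Gen 7 (rule 75): 11111111111001
Gen 8 (rule 18): 00000000000110
Gen 9 (rule 75): 11111111111110
Gen 10 (rule 18): 00000000000001
Gen 11 (rule 75): 11111111111110
Gen 12 (rule 18): 00000000000001
Gen 13 (rule 75): 11111111111110
Gen 14 (rule 18): 00000000000001
Gen 15 (rule 75): 11111111111110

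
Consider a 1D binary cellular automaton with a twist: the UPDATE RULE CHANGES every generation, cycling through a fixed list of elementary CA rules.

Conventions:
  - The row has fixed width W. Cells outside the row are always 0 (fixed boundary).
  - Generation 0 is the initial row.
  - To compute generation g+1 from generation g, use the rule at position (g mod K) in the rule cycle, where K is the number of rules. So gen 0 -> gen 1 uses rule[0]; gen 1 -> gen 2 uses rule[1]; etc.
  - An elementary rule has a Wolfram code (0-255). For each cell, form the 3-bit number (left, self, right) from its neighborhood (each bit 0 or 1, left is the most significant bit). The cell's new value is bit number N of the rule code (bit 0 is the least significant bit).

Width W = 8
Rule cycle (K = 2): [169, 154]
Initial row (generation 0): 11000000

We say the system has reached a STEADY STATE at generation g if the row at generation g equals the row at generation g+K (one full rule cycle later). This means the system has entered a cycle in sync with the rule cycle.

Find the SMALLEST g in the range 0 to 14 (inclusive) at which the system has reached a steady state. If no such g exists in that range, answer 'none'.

Answer: none

Derivation:
Gen 0: 11000000
Gen 1 (rule 169): 10011111
Gen 2 (rule 154): 01111110
Gen 3 (rule 169): 01111100
Gen 4 (rule 154): 11111010
Gen 5 (rule 169): 11110100
Gen 6 (rule 154): 11100010
Gen 7 (rule 169): 11001000
Gen 8 (rule 154): 10110100
Gen 9 (rule 169): 01101001
Gen 10 (rule 154): 11000110
Gen 11 (rule 169): 10010100
Gen 12 (rule 154): 01100010
Gen 13 (rule 169): 01001000
Gen 14 (rule 154): 10110100
Gen 15 (rule 169): 01101001
Gen 16 (rule 154): 11000110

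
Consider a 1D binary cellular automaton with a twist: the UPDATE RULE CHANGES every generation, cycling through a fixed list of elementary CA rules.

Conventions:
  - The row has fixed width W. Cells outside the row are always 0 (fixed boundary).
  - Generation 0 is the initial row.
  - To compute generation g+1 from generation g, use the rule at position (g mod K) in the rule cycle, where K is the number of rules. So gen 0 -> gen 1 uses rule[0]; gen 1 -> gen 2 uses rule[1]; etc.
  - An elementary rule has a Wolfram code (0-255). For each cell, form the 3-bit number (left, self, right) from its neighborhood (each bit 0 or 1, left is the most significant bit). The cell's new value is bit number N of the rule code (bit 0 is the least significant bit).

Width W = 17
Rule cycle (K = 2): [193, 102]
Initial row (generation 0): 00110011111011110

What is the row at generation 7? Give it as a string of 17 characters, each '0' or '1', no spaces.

Gen 0: 00110011111011110
Gen 1 (rule 193): 10010001111001110
Gen 2 (rule 102): 10110010001010010
Gen 3 (rule 193): 00010000100000000
Gen 4 (rule 102): 00110001100000000
Gen 5 (rule 193): 10010100101111111
Gen 6 (rule 102): 10111101110000001
Gen 7 (rule 193): 00011100110111100

Answer: 00011100110111100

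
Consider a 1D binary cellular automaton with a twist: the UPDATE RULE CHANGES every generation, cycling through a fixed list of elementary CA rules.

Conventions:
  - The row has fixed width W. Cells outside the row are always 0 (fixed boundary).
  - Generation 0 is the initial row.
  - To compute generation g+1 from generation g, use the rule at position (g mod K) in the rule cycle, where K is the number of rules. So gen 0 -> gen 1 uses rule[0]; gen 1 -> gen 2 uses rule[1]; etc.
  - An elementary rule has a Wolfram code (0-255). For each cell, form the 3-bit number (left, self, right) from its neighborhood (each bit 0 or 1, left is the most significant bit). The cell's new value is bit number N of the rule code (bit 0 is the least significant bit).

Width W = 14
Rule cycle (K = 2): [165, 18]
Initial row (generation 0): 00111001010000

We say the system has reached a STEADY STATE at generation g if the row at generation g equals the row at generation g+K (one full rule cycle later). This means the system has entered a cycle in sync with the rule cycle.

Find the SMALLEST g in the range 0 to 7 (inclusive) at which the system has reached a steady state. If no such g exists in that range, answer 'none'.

Gen 0: 00111001010000
Gen 1 (rule 165): 10010001110111
Gen 2 (rule 18): 01101010000000
Gen 3 (rule 165): 00011110111111
Gen 4 (rule 18): 00100000000000
Gen 5 (rule 165): 10101111111111
Gen 6 (rule 18): 00000000000000
Gen 7 (rule 165): 11111111111111
Gen 8 (rule 18): 00000000000000
Gen 9 (rule 165): 11111111111111

Answer: 6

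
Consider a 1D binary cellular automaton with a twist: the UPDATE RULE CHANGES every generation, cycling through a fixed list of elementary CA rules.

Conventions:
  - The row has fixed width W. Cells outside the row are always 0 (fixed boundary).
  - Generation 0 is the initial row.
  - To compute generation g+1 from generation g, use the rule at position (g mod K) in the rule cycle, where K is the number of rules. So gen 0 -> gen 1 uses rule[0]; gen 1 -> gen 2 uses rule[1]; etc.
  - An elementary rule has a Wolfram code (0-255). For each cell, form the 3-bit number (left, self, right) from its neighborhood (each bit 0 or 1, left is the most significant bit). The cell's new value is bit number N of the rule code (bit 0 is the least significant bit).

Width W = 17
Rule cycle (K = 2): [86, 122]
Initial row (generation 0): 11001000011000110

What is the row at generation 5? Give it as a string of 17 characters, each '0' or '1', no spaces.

Answer: 00010010111101011

Derivation:
Gen 0: 11001000011000110
Gen 1 (rule 86): 01111100101101011
Gen 2 (rule 122): 11000111011110111
Gen 3 (rule 86): 01101001000010001
Gen 4 (rule 122): 11110110100101010
Gen 5 (rule 86): 00010010111101011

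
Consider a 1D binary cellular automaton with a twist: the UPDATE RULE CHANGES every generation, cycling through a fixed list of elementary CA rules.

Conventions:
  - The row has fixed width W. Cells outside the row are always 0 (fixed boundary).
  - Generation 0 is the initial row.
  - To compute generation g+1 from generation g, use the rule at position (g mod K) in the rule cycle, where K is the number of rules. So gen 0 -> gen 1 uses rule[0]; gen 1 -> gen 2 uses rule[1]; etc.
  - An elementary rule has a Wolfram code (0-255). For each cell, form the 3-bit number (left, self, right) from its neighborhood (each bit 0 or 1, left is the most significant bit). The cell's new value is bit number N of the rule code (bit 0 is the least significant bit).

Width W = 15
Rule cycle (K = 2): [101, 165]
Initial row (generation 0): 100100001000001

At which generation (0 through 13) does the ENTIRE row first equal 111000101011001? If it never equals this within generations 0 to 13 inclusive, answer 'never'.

Gen 0: 100100001000001
Gen 1 (rule 101): 100101101011101
Gen 2 (rule 165): 100110011101011
Gen 3 (rule 101): 100010000111101
Gen 4 (rule 165): 101010110011011
Gen 5 (rule 101): 111111010001101
Gen 6 (rule 165): 011110110100011
Gen 7 (rule 101): 000011011101001
Gen 8 (rule 165): 111000101011001
Gen 9 (rule 101): 001010111101001
Gen 10 (rule 165): 101111011011001
Gen 11 (rule 101): 110001101101001
Gen 12 (rule 165): 000100010011001
Gen 13 (rule 101): 110101010001001

Answer: 8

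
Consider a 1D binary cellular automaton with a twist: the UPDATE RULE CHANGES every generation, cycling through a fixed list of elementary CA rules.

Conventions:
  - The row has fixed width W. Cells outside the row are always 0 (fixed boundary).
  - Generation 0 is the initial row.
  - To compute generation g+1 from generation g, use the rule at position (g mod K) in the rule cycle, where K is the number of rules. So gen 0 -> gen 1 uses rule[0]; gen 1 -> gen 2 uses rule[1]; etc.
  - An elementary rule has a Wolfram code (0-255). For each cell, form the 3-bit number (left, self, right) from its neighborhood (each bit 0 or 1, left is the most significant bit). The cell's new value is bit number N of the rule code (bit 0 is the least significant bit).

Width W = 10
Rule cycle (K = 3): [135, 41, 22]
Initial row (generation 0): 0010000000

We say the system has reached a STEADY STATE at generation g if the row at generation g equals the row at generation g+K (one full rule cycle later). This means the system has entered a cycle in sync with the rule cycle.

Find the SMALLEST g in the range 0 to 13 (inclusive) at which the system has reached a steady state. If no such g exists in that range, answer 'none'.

Answer: none

Derivation:
Gen 0: 0010000000
Gen 1 (rule 135): 1110111111
Gen 2 (rule 41): 1001100000
Gen 3 (rule 22): 1110010000
Gen 4 (rule 135): 0100110111
Gen 5 (rule 41): 0000101100
Gen 6 (rule 22): 0001100010
Gen 7 (rule 135): 1110001110
Gen 8 (rule 41): 1000101000
Gen 9 (rule 22): 1101101100
Gen 10 (rule 135): 0000000001
Gen 11 (rule 41): 1111111100
Gen 12 (rule 22): 0000000010
Gen 13 (rule 135): 1111111110
Gen 14 (rule 41): 1000000000
Gen 15 (rule 22): 1100000000
Gen 16 (rule 135): 0001111111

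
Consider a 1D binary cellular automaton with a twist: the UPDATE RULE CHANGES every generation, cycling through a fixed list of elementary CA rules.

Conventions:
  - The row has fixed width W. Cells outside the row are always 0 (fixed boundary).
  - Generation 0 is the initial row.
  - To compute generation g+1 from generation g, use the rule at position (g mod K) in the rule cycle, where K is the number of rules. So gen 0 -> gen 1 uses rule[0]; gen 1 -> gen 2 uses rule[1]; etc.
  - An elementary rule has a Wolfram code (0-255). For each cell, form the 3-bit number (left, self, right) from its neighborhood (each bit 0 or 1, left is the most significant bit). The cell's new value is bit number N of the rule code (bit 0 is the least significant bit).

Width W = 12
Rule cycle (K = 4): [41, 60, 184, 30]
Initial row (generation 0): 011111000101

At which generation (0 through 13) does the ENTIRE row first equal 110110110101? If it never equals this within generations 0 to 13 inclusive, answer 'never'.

Answer: 4

Derivation:
Gen 0: 011111000101
Gen 1 (rule 41): 010000010010
Gen 2 (rule 60): 011000011011
Gen 3 (rule 184): 010100010110
Gen 4 (rule 30): 110110110101
Gen 5 (rule 41): 101101101010
Gen 6 (rule 60): 111011011111
Gen 7 (rule 184): 110110111110
Gen 8 (rule 30): 100100100001
Gen 9 (rule 41): 000000001100
Gen 10 (rule 60): 000000001010
Gen 11 (rule 184): 000000000101
Gen 12 (rule 30): 000000001101
Gen 13 (rule 41): 111111101010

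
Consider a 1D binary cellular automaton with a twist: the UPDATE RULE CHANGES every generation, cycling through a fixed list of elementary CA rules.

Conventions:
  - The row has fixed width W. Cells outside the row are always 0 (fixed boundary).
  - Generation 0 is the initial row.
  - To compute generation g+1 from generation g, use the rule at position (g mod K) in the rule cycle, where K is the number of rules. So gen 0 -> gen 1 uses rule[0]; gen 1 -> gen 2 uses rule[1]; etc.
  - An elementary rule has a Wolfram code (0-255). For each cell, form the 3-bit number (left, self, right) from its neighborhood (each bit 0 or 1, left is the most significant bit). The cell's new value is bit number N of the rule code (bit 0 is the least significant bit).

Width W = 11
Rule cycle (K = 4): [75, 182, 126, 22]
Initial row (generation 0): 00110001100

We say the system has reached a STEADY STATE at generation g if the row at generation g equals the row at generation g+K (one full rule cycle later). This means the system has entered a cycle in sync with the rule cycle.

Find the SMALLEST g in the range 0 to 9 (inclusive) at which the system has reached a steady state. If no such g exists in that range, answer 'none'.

Answer: none

Derivation:
Gen 0: 00110001100
Gen 1 (rule 75): 11110111101
Gen 2 (rule 182): 01101011011
Gen 3 (rule 126): 11111111111
Gen 4 (rule 22): 00000000000
Gen 5 (rule 75): 11111111111
Gen 6 (rule 182): 01111111110
Gen 7 (rule 126): 11000000011
Gen 8 (rule 22): 00100000100
Gen 9 (rule 75): 11001111001
Gen 10 (rule 182): 00110110111
Gen 11 (rule 126): 01111111101
Gen 12 (rule 22): 10000000001
Gen 13 (rule 75): 00111111110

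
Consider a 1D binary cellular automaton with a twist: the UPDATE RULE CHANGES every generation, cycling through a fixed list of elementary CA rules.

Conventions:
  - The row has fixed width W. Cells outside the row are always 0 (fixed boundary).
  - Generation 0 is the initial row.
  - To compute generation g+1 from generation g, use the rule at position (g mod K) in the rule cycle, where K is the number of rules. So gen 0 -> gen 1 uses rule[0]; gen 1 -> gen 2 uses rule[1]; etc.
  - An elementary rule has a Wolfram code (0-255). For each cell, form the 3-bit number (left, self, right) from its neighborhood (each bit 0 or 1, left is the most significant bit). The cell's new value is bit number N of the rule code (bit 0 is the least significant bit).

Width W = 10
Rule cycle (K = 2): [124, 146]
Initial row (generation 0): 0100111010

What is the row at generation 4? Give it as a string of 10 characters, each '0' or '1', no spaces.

Gen 0: 0100111010
Gen 1 (rule 124): 0110101111
Gen 2 (rule 146): 1000000110
Gen 3 (rule 124): 1100000111
Gen 4 (rule 146): 0010001010

Answer: 0010001010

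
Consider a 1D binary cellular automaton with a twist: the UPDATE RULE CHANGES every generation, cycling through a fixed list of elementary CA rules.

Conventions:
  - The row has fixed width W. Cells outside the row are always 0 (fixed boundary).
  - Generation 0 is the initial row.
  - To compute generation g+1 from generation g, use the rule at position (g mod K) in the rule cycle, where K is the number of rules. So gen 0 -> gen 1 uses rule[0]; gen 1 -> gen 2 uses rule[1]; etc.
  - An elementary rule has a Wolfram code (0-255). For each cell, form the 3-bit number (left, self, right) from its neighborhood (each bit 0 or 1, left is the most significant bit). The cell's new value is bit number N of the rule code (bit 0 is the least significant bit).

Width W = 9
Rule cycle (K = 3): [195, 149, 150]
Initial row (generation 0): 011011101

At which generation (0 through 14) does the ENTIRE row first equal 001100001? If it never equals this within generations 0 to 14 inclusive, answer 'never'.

Answer: 4

Derivation:
Gen 0: 011011101
Gen 1 (rule 195): 101001100
Gen 2 (rule 149): 101100011
Gen 3 (rule 150): 100010100
Gen 4 (rule 195): 001100001
Gen 5 (rule 149): 100011101
Gen 6 (rule 150): 110101001
Gen 7 (rule 195): 010000010
Gen 8 (rule 149): 011111011
Gen 9 (rule 150): 101110000
Gen 10 (rule 195): 000110111
Gen 11 (rule 149): 110000010
Gen 12 (rule 150): 001000111
Gen 13 (rule 195): 110011011
Gen 14 (rule 149): 001000000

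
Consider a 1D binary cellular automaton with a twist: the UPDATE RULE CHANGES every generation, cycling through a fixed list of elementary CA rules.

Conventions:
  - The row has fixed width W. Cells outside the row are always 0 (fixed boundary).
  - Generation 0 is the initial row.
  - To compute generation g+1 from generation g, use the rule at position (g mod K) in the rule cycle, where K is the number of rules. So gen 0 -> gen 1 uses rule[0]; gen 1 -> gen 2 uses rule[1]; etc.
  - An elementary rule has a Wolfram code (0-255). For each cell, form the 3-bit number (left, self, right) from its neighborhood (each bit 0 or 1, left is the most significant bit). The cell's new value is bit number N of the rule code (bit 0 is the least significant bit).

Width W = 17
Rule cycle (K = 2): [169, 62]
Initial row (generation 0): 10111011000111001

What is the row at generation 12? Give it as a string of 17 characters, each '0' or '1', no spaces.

Answer: 11110111101111101

Derivation:
Gen 0: 10111011000111001
Gen 1 (rule 169): 01110110010110000
Gen 2 (rule 62): 11001101111101000
Gen 3 (rule 169): 10001011111010011
Gen 4 (rule 62): 11011110000111110
Gen 5 (rule 169): 10111100110111100
Gen 6 (rule 62): 11100011101100010
Gen 7 (rule 169): 11001011011001000
Gen 8 (rule 62): 10111110110111100
Gen 9 (rule 169): 01111101101111001
Gen 10 (rule 62): 11000011011000111
Gen 11 (rule 169): 10011010110010110
Gen 12 (rule 62): 11110111101111101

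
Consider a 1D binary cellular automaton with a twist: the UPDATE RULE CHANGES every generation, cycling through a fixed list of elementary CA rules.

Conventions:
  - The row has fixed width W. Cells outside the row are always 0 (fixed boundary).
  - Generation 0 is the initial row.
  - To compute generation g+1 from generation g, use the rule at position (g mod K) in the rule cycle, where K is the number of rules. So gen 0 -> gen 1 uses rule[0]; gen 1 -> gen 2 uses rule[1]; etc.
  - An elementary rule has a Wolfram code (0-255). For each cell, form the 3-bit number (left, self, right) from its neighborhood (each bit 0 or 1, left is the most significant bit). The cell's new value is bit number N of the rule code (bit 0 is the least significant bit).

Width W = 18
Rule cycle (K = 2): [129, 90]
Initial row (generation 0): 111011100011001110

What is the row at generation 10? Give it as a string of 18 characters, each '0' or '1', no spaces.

Gen 0: 111011100011001110
Gen 1 (rule 129): 010001001000000100
Gen 2 (rule 90): 101010110100001010
Gen 3 (rule 129): 000000000001100000
Gen 4 (rule 90): 000000000011110000
Gen 5 (rule 129): 111111111001100111
Gen 6 (rule 90): 100000001111111101
Gen 7 (rule 129): 001111100111111000
Gen 8 (rule 90): 011000111100001100
Gen 9 (rule 129): 000010011001100001
Gen 10 (rule 90): 000101111111110010

Answer: 000101111111110010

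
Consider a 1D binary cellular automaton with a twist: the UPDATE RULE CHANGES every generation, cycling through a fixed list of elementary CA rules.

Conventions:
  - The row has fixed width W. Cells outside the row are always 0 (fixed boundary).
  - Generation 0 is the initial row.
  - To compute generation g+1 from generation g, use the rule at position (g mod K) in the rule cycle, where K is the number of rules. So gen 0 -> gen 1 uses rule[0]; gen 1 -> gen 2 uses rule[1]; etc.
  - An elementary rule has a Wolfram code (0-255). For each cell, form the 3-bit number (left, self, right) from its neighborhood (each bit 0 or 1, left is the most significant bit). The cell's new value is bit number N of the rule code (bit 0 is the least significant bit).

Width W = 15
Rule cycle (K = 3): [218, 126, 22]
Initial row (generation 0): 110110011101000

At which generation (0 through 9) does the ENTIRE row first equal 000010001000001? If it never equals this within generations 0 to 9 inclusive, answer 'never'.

Gen 0: 110110011101000
Gen 1 (rule 218): 110111111100100
Gen 2 (rule 126): 111100000111110
Gen 3 (rule 22): 000010001000001
Gen 4 (rule 218): 000101010100010
Gen 5 (rule 126): 001111111110111
Gen 6 (rule 22): 010000000000000
Gen 7 (rule 218): 101000000000000
Gen 8 (rule 126): 111100000000000
Gen 9 (rule 22): 000010000000000

Answer: 3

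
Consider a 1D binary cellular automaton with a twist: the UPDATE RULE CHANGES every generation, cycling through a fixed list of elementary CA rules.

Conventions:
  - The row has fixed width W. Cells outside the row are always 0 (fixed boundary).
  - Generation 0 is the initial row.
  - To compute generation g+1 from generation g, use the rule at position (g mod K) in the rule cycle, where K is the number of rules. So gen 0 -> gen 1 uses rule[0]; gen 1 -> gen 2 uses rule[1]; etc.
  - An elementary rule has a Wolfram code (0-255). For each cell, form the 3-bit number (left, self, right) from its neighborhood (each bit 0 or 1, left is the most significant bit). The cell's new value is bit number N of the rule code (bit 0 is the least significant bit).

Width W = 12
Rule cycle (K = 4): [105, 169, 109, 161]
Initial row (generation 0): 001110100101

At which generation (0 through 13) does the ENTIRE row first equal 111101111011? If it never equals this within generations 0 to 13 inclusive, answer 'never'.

Gen 0: 001110100101
Gen 1 (rule 105): 101011000010
Gen 2 (rule 169): 010110011000
Gen 3 (rule 109): 011110011011
Gen 4 (rule 161): 001100000100
Gen 5 (rule 105): 101101110001
Gen 6 (rule 169): 011011100100
Gen 7 (rule 109): 011110100101
Gen 8 (rule 161): 001101000010
Gen 9 (rule 105): 101110011000
Gen 10 (rule 169): 011100010011
Gen 11 (rule 109): 010101010011
Gen 12 (rule 161): 001010100000
Gen 13 (rule 105): 100101001111

Answer: never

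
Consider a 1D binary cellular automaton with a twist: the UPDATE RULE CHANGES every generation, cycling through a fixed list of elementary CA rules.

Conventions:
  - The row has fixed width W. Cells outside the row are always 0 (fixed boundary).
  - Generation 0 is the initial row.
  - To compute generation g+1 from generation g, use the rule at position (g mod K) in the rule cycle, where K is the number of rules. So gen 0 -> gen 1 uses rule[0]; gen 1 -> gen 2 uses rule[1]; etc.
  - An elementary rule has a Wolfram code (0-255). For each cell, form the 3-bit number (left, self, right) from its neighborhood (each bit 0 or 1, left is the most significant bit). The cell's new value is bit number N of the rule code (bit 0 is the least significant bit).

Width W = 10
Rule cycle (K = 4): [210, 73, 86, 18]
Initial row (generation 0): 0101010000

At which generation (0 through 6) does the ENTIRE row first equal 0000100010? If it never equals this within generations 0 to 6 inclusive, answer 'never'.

Gen 0: 0101010000
Gen 1 (rule 210): 1000001000
Gen 2 (rule 73): 0011100011
Gen 3 (rule 86): 0100110101
Gen 4 (rule 18): 1011000000
Gen 5 (rule 210): 0001100000
Gen 6 (rule 73): 1101101111

Answer: never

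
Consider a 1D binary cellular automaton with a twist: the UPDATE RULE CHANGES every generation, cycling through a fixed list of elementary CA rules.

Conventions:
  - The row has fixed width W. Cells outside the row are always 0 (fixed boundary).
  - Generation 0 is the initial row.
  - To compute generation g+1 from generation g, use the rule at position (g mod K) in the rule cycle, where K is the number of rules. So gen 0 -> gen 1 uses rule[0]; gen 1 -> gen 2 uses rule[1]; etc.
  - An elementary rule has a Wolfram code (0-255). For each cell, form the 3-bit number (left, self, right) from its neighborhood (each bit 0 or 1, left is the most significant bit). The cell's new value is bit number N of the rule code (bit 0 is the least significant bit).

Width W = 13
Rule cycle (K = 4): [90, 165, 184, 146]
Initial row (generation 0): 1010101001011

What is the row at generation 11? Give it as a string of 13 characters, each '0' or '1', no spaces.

Answer: 0111111110110

Derivation:
Gen 0: 1010101001011
Gen 1 (rule 90): 0000000110011
Gen 2 (rule 165): 1111110000000
Gen 3 (rule 184): 1111101000000
Gen 4 (rule 146): 0111000100000
Gen 5 (rule 90): 1101101010000
Gen 6 (rule 165): 0010011110111
Gen 7 (rule 184): 0001011101110
Gen 8 (rule 146): 0010001000101
Gen 9 (rule 90): 0101010101000
Gen 10 (rule 165): 0111111111011
Gen 11 (rule 184): 0111111110110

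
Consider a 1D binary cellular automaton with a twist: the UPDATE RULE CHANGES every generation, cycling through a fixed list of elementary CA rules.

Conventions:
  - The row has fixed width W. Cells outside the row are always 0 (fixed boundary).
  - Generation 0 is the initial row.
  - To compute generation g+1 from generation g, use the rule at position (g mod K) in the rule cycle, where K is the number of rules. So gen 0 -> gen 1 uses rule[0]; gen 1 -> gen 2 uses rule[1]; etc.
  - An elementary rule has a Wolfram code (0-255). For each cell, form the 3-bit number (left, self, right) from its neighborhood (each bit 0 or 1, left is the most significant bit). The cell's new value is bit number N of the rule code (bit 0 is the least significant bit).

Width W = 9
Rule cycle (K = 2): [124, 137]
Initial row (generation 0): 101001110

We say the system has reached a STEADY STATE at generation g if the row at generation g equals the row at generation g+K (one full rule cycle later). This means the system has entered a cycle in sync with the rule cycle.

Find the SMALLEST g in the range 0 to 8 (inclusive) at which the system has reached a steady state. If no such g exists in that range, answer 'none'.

Answer: none

Derivation:
Gen 0: 101001110
Gen 1 (rule 124): 111101011
Gen 2 (rule 137): 111000010
Gen 3 (rule 124): 101100011
Gen 4 (rule 137): 001001010
Gen 5 (rule 124): 001101111
Gen 6 (rule 137): 101001110
Gen 7 (rule 124): 111101011
Gen 8 (rule 137): 111000010
Gen 9 (rule 124): 101100011
Gen 10 (rule 137): 001001010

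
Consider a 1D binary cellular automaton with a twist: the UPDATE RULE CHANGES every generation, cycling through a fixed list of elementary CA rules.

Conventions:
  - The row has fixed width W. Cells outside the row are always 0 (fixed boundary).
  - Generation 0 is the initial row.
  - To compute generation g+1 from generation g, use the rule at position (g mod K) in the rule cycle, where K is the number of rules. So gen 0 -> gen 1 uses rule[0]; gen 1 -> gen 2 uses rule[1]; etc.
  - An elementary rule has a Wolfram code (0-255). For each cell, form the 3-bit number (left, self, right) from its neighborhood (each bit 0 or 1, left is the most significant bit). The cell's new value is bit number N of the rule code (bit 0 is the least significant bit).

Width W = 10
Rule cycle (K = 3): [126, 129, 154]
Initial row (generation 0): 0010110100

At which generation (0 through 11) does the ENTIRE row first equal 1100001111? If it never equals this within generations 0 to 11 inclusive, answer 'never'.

Gen 0: 0010110100
Gen 1 (rule 126): 0111111110
Gen 2 (rule 129): 0011111100
Gen 3 (rule 154): 0111111010
Gen 4 (rule 126): 1100001111
Gen 5 (rule 129): 0001100110
Gen 6 (rule 154): 0011011101
Gen 7 (rule 126): 0111110111
Gen 8 (rule 129): 0011100010
Gen 9 (rule 154): 0111010101
Gen 10 (rule 126): 1101111111
Gen 11 (rule 129): 0000111110

Answer: 4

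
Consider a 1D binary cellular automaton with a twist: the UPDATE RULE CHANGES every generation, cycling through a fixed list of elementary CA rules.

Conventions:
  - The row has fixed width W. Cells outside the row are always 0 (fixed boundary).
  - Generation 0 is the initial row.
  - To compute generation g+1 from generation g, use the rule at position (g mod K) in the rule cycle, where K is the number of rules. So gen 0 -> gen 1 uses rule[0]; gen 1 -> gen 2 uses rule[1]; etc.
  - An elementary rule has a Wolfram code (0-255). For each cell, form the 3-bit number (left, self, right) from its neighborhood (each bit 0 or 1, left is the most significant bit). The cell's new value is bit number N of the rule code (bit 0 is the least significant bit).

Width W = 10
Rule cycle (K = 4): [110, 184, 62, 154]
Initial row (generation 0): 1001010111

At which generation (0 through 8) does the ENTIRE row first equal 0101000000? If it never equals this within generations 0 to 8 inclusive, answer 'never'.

Answer: never

Derivation:
Gen 0: 1001010111
Gen 1 (rule 110): 1011111101
Gen 2 (rule 184): 0111111010
Gen 3 (rule 62): 1100000111
Gen 4 (rule 154): 1010001110
Gen 5 (rule 110): 1110011010
Gen 6 (rule 184): 1101010101
Gen 7 (rule 62): 1011111111
Gen 8 (rule 154): 0011111110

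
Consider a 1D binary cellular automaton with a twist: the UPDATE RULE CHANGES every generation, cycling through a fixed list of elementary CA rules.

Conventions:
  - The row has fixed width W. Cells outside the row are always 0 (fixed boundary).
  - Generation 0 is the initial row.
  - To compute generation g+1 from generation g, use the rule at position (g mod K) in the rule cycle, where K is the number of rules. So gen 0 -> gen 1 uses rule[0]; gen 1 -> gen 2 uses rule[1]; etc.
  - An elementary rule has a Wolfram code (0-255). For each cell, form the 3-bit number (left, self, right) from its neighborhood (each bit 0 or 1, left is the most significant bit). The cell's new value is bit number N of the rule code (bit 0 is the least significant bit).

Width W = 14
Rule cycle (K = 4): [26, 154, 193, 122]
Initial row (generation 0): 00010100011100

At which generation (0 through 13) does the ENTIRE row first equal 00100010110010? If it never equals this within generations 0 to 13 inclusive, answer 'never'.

Gen 0: 00010100011100
Gen 1 (rule 26): 00100010110010
Gen 2 (rule 154): 01010100101101
Gen 3 (rule 193): 00000000000100
Gen 4 (rule 122): 00000000001010
Gen 5 (rule 26): 00000000010001
Gen 6 (rule 154): 00000000101010
Gen 7 (rule 193): 11111110000000
Gen 8 (rule 122): 10000011000000
Gen 9 (rule 26): 01000110100000
Gen 10 (rule 154): 10101100010000
Gen 11 (rule 193): 00000101000111
Gen 12 (rule 122): 00001010101101
Gen 13 (rule 26): 00010000001000

Answer: 1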